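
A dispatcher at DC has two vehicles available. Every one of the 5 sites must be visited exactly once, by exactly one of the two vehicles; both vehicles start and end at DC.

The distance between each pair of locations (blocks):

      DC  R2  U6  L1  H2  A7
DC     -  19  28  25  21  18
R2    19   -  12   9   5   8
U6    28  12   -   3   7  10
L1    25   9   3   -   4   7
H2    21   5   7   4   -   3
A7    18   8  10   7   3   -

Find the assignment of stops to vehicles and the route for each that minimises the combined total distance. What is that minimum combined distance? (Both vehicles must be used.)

There are 2^4 − 1 = 15 ways to divide the 5 stops into two non-empty groups. For each, the best each vehicle can do is its own shortest tour through its group:
  {R2} + {U6, L1, H2, A7}: 38 + 56 = 94
  {U6} + {R2, L1, H2, A7}: 56 + 53 = 109
  {R2, U6} + {L1, H2, A7}: 59 + 50 = 109
  {L1} + {R2, U6, H2, A7}: 50 + 59 = 109
  {R2, L1} + {U6, H2, A7}: 53 + 56 = 109
  {U6, L1} + {R2, H2, A7}: 56 + 45 = 101
  … (15 splits in total)
Best: vehicle 1 DC → R2 → DC = 38; vehicle 2 DC → U6 → L1 → H2 → A7 → DC = 56; combined 94.

Minimum combined distance: 94 blocks.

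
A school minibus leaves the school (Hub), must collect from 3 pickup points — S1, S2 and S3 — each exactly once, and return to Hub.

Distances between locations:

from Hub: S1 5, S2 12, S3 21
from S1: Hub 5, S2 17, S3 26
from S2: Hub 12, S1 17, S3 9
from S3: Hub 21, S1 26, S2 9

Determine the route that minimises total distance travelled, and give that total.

Shortest round trip = 52.

Hub → S1 → S2 → S3 → Hub: 5+17+9+21 = 52
Hub → S1 → S3 → S2 → Hub: 5+26+9+12 = 52
Hub → S2 → S1 → S3 → Hub: 12+17+26+21 = 76
The minimum is 52.
One optimal route: Hub → S1 → S2 → S3 → Hub (or its reverse).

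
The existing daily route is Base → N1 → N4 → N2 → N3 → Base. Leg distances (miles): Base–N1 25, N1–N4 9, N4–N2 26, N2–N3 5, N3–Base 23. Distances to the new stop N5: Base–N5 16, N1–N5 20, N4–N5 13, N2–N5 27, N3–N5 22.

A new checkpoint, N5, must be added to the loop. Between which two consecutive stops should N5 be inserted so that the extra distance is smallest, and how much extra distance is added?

Insertion cost between consecutive stops i–j is d(i,N5) + d(N5,j) − d(i,j):
  between Base and N1: 16 + 20 − 25 = 11
  between N1 and N4: 20 + 13 − 9 = 24
  between N4 and N2: 13 + 27 − 26 = 14
  between N2 and N3: 27 + 22 − 5 = 44
  between N3 and Base: 22 + 16 − 23 = 15
Cheapest insertion is between Base and N1, adding 11.
New total = 88 + 11 = 99.

Minimum extra distance: 11 miles, inserting N5 between Base and N1.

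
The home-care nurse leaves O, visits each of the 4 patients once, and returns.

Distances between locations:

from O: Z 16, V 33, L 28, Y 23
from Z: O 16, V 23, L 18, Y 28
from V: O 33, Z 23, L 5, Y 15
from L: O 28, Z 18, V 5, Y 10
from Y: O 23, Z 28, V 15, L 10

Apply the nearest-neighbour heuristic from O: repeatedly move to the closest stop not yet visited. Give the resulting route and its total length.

From O: distances to unvisited — Z=16, Y=23, L=28, V=33. Nearest is Z (16).
From Z: distances to unvisited — L=18, V=23, Y=28. Nearest is L (18).
From L: distances to unvisited — V=5, Y=10. Nearest is V (5).
From V: distances to unvisited — Y=15. Nearest is Y (15).
Return Y→O: 23.
Total = 16 + 18 + 5 + 15 + 23 = 77.

Total distance 77 via the nearest-neighbour route O → Z → L → V → Y → O.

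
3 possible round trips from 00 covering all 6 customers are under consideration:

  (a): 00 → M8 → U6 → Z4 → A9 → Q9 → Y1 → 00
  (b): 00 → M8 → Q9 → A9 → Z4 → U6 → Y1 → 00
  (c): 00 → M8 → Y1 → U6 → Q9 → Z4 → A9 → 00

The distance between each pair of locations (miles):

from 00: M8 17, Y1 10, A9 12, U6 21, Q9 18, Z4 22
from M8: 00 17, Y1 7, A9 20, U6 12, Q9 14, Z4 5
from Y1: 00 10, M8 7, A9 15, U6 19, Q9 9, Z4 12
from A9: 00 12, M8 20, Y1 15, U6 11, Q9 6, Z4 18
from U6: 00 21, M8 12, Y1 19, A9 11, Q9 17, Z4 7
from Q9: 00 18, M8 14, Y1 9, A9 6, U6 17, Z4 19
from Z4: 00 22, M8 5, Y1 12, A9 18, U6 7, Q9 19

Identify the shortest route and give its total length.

(a): 17 + 12 + 7 + 18 + 6 + 9 + 10 = 79
(b): 17 + 14 + 6 + 18 + 7 + 19 + 10 = 91
(c): 17 + 7 + 19 + 17 + 19 + 18 + 12 = 109

79 miles — (a) is the shortest.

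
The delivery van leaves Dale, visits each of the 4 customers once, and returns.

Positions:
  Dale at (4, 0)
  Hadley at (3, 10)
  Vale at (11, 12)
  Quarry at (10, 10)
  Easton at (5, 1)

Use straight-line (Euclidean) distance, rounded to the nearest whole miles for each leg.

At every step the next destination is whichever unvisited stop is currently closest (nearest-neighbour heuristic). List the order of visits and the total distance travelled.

Nearest-neighbour total = 33 miles; route Dale → Easton → Hadley → Quarry → Vale → Dale.

At Dale the remaining stops are Easton 1, Hadley 10, Quarry 12, Vale 14; go to Easton.
At Easton the remaining stops are Hadley 9, Quarry 10, Vale 13; go to Hadley.
At Hadley the remaining stops are Quarry 7, Vale 8; go to Quarry.
At Quarry the remaining stops are Vale 2; go to Vale.
Return Vale→Dale: 14.
Total = 1 + 9 + 7 + 2 + 14 = 33.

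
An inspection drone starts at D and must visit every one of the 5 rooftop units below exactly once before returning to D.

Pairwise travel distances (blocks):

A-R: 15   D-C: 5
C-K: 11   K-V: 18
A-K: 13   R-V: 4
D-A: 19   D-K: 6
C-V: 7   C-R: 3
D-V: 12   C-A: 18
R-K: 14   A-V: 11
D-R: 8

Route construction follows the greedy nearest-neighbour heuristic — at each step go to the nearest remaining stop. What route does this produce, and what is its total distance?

At D the remaining stops are C 5, K 6, R 8, V 12, A 19; go to C.
At C the remaining stops are R 3, V 7, K 11, A 18; go to R.
At R the remaining stops are V 4, K 14, A 15; go to V.
At V the remaining stops are A 11, K 18; go to A.
At A the remaining stops are K 13; go to K.
Return K→D: 6.
Total = 5 + 3 + 4 + 11 + 13 + 6 = 42.

Nearest-neighbour total = 42 blocks; route D → C → R → V → A → K → D.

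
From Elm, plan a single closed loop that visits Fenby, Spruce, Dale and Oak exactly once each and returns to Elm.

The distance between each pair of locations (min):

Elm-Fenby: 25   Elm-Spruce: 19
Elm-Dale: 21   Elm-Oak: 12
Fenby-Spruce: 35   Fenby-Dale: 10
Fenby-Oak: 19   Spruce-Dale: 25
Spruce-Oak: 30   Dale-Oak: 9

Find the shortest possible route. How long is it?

Elm→Fenby→Spruce→Dale→Oak→Elm: 25+35+25+9+12 = 106
Elm→Fenby→Spruce→Oak→Dale→Elm: 25+35+30+9+21 = 120
Elm→Fenby→Dale→Spruce→Oak→Elm: 25+10+25+30+12 = 102
Elm→Fenby→Dale→Oak→Spruce→Elm: 25+10+9+30+19 = 93
Elm→Fenby→Oak→Spruce→Dale→Elm: 25+19+30+25+21 = 120
Elm→Fenby→Oak→Dale→Spruce→Elm: 25+19+9+25+19 = 97
Elm→Spruce→Fenby→Dale→Oak→Elm: 19+35+10+9+12 = 85
Elm→Spruce→Fenby→Oak→Dale→Elm: 19+35+19+9+21 = 103
Elm→Spruce→Dale→Fenby→Oak→Elm: 19+25+10+19+12 = 85
Elm→Spruce→Oak→Fenby→Dale→Elm: 19+30+19+10+21 = 99
Elm→Dale→Fenby→Spruce→Oak→Elm: 21+10+35+30+12 = 108
Elm→Dale→Spruce→Fenby→Oak→Elm: 21+25+35+19+12 = 112
The minimum is 85.
One optimal route: Elm → Spruce → Fenby → Dale → Oak → Elm (or its reverse).

85 min — the shortest possible round trip.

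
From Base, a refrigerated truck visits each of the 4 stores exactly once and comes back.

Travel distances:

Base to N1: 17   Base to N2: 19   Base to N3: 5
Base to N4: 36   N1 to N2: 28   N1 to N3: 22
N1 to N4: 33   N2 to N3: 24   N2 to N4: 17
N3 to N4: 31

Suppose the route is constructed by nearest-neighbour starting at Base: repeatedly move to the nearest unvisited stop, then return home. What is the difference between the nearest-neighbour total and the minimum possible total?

Base: N3=5, N1=17, N2=19, N4=36 ⇒ N3
N3: N1=22, N2=24, N4=31 ⇒ N1
N1: N2=28, N4=33 ⇒ N2
N2: N4=17 ⇒ N4
NN route Base → N3 → N1 → N2 → N4 → Base costs 108.
Optimal: Base → N1 → N4 → N2 → N3 → Base costs 96 (by enumerating all 12 distinct tours).
Excess = 108 − 96 = 12.

Excess over optimum: 12.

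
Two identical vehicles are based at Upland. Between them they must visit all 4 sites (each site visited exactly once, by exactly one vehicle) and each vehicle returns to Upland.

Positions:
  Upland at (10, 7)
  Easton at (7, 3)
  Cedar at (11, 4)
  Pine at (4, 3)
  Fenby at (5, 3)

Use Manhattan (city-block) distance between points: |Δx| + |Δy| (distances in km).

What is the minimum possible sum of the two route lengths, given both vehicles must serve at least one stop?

Minimum combined distance: 28 km.

Try each way of splitting the stops between the two vehicles (each non-empty) and, for each split, find the best tour for each vehicle:
  {Easton} + {Cedar, Pine, Fenby}: 14 + 22 = 36
  {Cedar} + {Easton, Pine, Fenby}: 8 + 20 = 28
  {Easton, Cedar} + {Pine, Fenby}: 16 + 20 = 36
  {Pine} + {Easton, Cedar, Fenby}: 20 + 20 = 40
  {Easton, Pine} + {Cedar, Fenby}: 20 + 20 = 40
  {Cedar, Pine} + {Easton, Fenby}: 22 + 18 = 40
  … (7 splits in total)
Best: vehicle 1 Upland → Cedar → Upland = 8; vehicle 2 Upland → Easton → Pine → Fenby → Upland = 20; combined 28.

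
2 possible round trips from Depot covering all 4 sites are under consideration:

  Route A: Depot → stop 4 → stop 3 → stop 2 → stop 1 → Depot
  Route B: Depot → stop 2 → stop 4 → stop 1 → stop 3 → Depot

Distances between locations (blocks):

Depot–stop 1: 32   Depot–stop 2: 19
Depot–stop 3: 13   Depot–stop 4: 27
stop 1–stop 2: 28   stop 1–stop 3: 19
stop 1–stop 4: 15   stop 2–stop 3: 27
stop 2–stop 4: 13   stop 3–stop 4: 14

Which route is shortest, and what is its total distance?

Shortest is Route B, total 79 blocks.

Route A: 27 + 14 + 27 + 28 + 32 = 128
Route B: 19 + 13 + 15 + 19 + 13 = 79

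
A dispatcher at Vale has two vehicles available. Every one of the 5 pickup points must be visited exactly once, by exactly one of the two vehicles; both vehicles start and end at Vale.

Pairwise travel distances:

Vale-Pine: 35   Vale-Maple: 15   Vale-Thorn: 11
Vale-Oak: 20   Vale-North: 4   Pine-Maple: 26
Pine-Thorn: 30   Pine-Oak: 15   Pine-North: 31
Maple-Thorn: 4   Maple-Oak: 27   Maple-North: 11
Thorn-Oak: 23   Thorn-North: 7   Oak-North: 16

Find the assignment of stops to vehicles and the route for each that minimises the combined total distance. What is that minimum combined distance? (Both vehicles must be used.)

There are 2^4 − 1 = 15 ways to divide the 5 stops into two non-empty groups. For each, the best each vehicle can do is its own shortest tour through its group:
  {Pine} + {Maple, Thorn, Oak, North}: 70 + 62 = 132
  {Maple} + {Pine, Thorn, Oak, North}: 30 + 76 = 106
  {Pine, Maple} + {Thorn, Oak, North}: 76 + 54 = 130
  {Thorn} + {Pine, Maple, Oak, North}: 22 + 76 = 98
  {Pine, Thorn} + {Maple, Oak, North}: 76 + 62 = 138
  {Maple, Thorn} + {Pine, Oak, North}: 30 + 70 = 100
  … (15 splits in total)
  {Pine, Maple, Thorn, Oak} + {North}: 76 + 8 = 84  ← best
Best: vehicle 1 Vale → Thorn → Maple → Pine → Oak → Vale = 76; vehicle 2 Vale → North → Vale = 8; combined 84.

84 — the smallest possible combined total.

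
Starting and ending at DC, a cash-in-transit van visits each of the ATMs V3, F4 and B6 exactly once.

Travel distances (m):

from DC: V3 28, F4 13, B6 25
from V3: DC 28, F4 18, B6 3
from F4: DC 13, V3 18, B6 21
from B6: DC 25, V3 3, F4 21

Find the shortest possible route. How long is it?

Shortest round trip = 59 m.

DC → V3 → F4 → B6 → DC: 28+18+21+25 = 92
DC → V3 → B6 → F4 → DC: 28+3+21+13 = 65
DC → F4 → V3 → B6 → DC: 13+18+3+25 = 59
The minimum is 59.
One optimal route: DC → F4 → V3 → B6 → DC (or its reverse).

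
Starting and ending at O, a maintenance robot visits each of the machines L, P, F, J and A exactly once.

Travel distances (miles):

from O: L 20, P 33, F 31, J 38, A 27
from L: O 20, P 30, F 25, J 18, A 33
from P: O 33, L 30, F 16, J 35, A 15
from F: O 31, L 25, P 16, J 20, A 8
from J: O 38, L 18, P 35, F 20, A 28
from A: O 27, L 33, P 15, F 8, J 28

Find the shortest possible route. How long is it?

With 5 stops there are 5!/2 = 60 distinct round trips (a route and its reverse cost the same).
O - L - P - F - J - A - O: 20+30+16+20+28+27 = 141
O - L - P - F - A - J - O: 20+30+16+8+28+38 = 140
O - L - P - J - F - A - O: 20+30+35+20+8+27 = 140
O - L - P - J - A - F - O: 20+30+35+28+8+31 = 152
O - L - P - A - F - J - O: 20+30+15+8+20+38 = 131
O - L - P - A - J - F - O: 20+30+15+28+20+31 = 144
O - L - F - P - J - A - O: 20+25+16+35+28+27 = 151
O - L - F - P - A - J - O: 20+25+16+15+28+38 = 142
O - L - F - J - P - A - O: 20+25+20+35+15+27 = 142
O - L - F - J - A - P - O: 20+25+20+28+15+33 = 141
O - L - F - A - P - J - O: 20+25+8+15+35+38 = 141
O - L - F - A - J - P - O: 20+25+8+28+35+33 = 149
O - L - J - P - F - A - O: 20+18+35+16+8+27 = 124
O - L - J - P - A - F - O: 20+18+35+15+8+31 = 127
… (46 more)
O - L - J - F - A - P - O: 20+18+20+8+15+33 = 114  ← best
The minimum is 114.
One optimal route: O → L → J → F → A → P → O (or its reverse).

Minimum total distance: 114 miles.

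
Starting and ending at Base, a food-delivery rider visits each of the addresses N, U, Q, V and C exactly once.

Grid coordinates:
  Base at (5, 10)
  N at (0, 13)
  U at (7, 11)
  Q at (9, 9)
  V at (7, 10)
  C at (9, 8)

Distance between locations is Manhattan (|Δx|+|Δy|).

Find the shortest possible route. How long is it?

Minimum total distance: 28.

There are 60 distinct closed tours to check (reversals are equivalent).
Base - N - U - Q - V - C - Base: 8+9+4+3+4+6 = 34
Base - N - U - Q - C - V - Base: 8+9+4+1+4+2 = 28
Base - N - U - V - Q - C - Base: 8+9+1+3+1+6 = 28
Base - N - U - V - C - Q - Base: 8+9+1+4+1+5 = 28
Base - N - U - C - Q - V - Base: 8+9+5+1+3+2 = 28
Base - N - U - C - V - Q - Base: 8+9+5+4+3+5 = 34
Base - N - Q - U - V - C - Base: 8+13+4+1+4+6 = 36
Base - N - Q - U - C - V - Base: 8+13+4+5+4+2 = 36
Base - N - Q - V - U - C - Base: 8+13+3+1+5+6 = 36
Base - N - Q - V - C - U - Base: 8+13+3+4+5+3 = 36
Base - N - Q - C - U - V - Base: 8+13+1+5+1+2 = 30
Base - N - Q - C - V - U - Base: 8+13+1+4+1+3 = 30
Base - N - V - U - Q - C - Base: 8+10+1+4+1+6 = 30
Base - N - V - U - C - Q - Base: 8+10+1+5+1+5 = 30
… (46 more)
The minimum is 28.
One optimal route: Base → N → U → Q → C → V → Base (or its reverse).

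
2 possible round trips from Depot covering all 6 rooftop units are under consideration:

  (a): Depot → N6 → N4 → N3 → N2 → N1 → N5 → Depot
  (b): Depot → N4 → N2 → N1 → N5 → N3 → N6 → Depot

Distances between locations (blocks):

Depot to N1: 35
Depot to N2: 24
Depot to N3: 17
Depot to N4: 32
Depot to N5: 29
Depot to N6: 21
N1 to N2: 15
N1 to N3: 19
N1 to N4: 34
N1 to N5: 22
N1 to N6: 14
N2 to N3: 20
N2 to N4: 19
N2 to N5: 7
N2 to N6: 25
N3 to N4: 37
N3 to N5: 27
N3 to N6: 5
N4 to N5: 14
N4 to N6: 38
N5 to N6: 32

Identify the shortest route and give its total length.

(a): 21 + 38 + 37 + 20 + 15 + 22 + 29 = 182
(b): 32 + 19 + 15 + 22 + 27 + 5 + 21 = 141

141 blocks — (b) is the shortest.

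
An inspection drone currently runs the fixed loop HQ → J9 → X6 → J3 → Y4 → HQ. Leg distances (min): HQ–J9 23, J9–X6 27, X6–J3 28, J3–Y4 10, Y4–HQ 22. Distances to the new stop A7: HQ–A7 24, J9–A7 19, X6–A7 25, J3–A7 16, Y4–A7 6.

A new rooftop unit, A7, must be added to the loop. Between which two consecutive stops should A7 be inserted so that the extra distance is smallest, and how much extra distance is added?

Adding 8 min by placing A7 on the Y4–HQ leg.

Insertion cost between consecutive stops i–j is d(i,A7) + d(A7,j) − d(i,j):
  between HQ and J9: 24 + 19 − 23 = 20
  between J9 and X6: 19 + 25 − 27 = 17
  between X6 and J3: 25 + 16 − 28 = 13
  between J3 and Y4: 16 + 6 − 10 = 12
  between Y4 and HQ: 6 + 24 − 22 = 8
Cheapest insertion is between Y4 and HQ, adding 8.
New total = 110 + 8 = 118.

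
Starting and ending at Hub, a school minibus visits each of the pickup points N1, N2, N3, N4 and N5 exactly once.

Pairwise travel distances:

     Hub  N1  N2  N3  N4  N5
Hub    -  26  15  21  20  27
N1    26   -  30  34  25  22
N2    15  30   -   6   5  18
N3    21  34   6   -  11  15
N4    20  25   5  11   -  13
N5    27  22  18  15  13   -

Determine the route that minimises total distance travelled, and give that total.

With 5 stops there are 5!/2 = 60 distinct round trips (a route and its reverse cost the same).
Hub-N1-N2-N3-N4-N5-Hub: 26+30+6+11+13+27 = 113
Hub-N1-N2-N3-N5-N4-Hub: 26+30+6+15+13+20 = 110
Hub-N1-N2-N4-N3-N5-Hub: 26+30+5+11+15+27 = 114
Hub-N1-N2-N4-N5-N3-Hub: 26+30+5+13+15+21 = 110
Hub-N1-N2-N5-N3-N4-Hub: 26+30+18+15+11+20 = 120
Hub-N1-N2-N5-N4-N3-Hub: 26+30+18+13+11+21 = 119
Hub-N1-N3-N2-N4-N5-Hub: 26+34+6+5+13+27 = 111
Hub-N1-N3-N2-N5-N4-Hub: 26+34+6+18+13+20 = 117
Hub-N1-N3-N4-N2-N5-Hub: 26+34+11+5+18+27 = 121
Hub-N1-N3-N4-N5-N2-Hub: 26+34+11+13+18+15 = 117
Hub-N1-N3-N5-N2-N4-Hub: 26+34+15+18+5+20 = 118
Hub-N1-N3-N5-N4-N2-Hub: 26+34+15+13+5+15 = 108
Hub-N1-N4-N2-N3-N5-Hub: 26+25+5+6+15+27 = 104
Hub-N1-N4-N2-N5-N3-Hub: 26+25+5+18+15+21 = 110
… (46 more)
Hub-N1-N5-N4-N2-N3-Hub: 26+22+13+5+6+21 = 93  ← best
The minimum is 93.
One optimal route: Hub → N1 → N5 → N4 → N2 → N3 → Hub (or its reverse).

Shortest round trip = 93.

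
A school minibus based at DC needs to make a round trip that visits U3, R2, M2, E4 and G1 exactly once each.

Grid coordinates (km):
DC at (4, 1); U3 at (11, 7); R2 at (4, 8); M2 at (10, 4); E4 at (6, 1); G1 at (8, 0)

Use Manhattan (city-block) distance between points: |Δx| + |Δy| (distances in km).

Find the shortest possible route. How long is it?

Shortest round trip = 30 km.

DC → U3 → R2 → M2 → E4 → G1 → DC: 13+8+10+7+3+5 = 46
DC → U3 → R2 → M2 → G1 → E4 → DC: 13+8+10+6+3+2 = 42
DC → U3 → R2 → E4 → M2 → G1 → DC: 13+8+9+7+6+5 = 48
DC → U3 → R2 → E4 → G1 → M2 → DC: 13+8+9+3+6+9 = 48
DC → U3 → R2 → G1 → M2 → E4 → DC: 13+8+12+6+7+2 = 48
DC → U3 → R2 → G1 → E4 → M2 → DC: 13+8+12+3+7+9 = 52
DC → U3 → M2 → R2 → E4 → G1 → DC: 13+4+10+9+3+5 = 44
DC → U3 → M2 → R2 → G1 → E4 → DC: 13+4+10+12+3+2 = 44
DC → U3 → M2 → E4 → R2 → G1 → DC: 13+4+7+9+12+5 = 50
DC → U3 → M2 → E4 → G1 → R2 → DC: 13+4+7+3+12+7 = 46
DC → U3 → M2 → G1 → R2 → E4 → DC: 13+4+6+12+9+2 = 46
DC → U3 → M2 → G1 → E4 → R2 → DC: 13+4+6+3+9+7 = 42
DC → U3 → E4 → R2 → M2 → G1 → DC: 13+11+9+10+6+5 = 54
DC → U3 → E4 → R2 → G1 → M2 → DC: 13+11+9+12+6+9 = 60
… (46 more)
DC → R2 → U3 → M2 → G1 → E4 → DC: 7+8+4+6+3+2 = 30  ← best
The minimum is 30.
One optimal route: DC → R2 → U3 → M2 → G1 → E4 → DC (or its reverse).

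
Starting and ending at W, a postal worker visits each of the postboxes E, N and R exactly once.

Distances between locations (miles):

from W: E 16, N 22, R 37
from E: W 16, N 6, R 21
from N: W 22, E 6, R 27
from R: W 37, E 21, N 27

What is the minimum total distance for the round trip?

Shortest round trip = 86 miles.

There are 3 distinct closed tours to check (reversals are equivalent).
W → E → N → R → W: 16+6+27+37 = 86
W → E → R → N → W: 16+21+27+22 = 86
W → N → E → R → W: 22+6+21+37 = 86
The minimum is 86.
One optimal route: W → E → N → R → W (or its reverse).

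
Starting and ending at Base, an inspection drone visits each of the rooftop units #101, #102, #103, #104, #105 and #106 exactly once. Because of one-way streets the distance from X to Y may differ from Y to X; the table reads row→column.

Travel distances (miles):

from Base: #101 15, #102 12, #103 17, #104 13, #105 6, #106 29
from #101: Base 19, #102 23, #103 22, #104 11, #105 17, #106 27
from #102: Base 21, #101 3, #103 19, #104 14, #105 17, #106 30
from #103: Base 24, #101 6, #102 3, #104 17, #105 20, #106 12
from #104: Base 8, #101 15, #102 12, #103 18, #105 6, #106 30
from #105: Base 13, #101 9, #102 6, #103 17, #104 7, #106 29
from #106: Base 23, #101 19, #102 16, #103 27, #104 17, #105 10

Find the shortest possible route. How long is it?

Base-#101-#102-#103-#104-#105-#106-Base: 15+23+19+17+6+29+23 = 132
Base-#101-#102-#103-#104-#106-#105-Base: 15+23+19+17+30+10+13 = 127
Base-#101-#102-#103-#105-#104-#106-Base: 15+23+19+20+7+30+23 = 137
Base-#101-#102-#103-#105-#106-#104-Base: 15+23+19+20+29+17+8 = 131
Base-#101-#102-#103-#106-#104-#105-Base: 15+23+19+12+17+6+13 = 105
Base-#101-#102-#103-#106-#105-#104-Base: 15+23+19+12+10+7+8 = 94
Base-#101-#102-#104-#103-#105-#106-Base: 15+23+14+18+20+29+23 = 142
Base-#101-#102-#104-#103-#106-#105-Base: 15+23+14+18+12+10+13 = 105
… (712 more)
Base-#103-#106-#105-#102-#101-#104-Base: 17+12+10+6+3+11+8 = 67  ← best
The minimum is 67.
One optimal route: Base → #103 → #106 → #105 → #102 → #101 → #104 → Base.

Shortest round trip = 67 miles.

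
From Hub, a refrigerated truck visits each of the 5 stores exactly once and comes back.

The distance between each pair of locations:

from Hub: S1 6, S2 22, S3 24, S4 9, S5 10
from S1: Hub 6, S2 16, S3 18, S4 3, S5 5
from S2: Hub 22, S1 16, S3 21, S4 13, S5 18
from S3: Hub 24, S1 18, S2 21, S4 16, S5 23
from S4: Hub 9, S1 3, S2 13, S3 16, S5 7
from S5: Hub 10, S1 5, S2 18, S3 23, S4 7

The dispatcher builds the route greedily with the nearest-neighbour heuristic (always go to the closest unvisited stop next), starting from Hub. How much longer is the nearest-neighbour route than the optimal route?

From Hub: S1=6, S4=9, S5=10, S2=22, S3=24 → choose S1 (6).
From S1: S4=3, S5=5, S2=16, S3=18 → choose S4 (3).
From S4: S5=7, S2=13, S3=16 → choose S5 (7).
From S5: S2=18, S3=23 → choose S2 (18).
From S2: S3=21 → choose S3 (21).
NN route Hub → S1 → S4 → S5 → S2 → S3 → Hub costs 79.
Optimal: Hub → S1 → S4 → S3 → S2 → S5 → Hub costs 74 (by enumerating all 60 distinct tours).
Excess = 79 − 74 = 5.

The nearest-neighbour route is 5 longer than optimal.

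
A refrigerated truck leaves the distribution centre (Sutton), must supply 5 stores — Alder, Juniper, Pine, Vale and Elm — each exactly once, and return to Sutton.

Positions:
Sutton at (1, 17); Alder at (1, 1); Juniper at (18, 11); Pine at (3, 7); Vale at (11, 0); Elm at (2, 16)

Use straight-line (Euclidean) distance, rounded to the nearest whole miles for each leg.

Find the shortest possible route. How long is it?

There are 60 distinct closed tours to check (reversals are equivalent).
Sutton-Alder-Juniper-Pine-Vale-Elm-Sutton: 16+20+16+11+18+1 = 82
Sutton-Alder-Juniper-Pine-Elm-Vale-Sutton: 16+20+16+9+18+20 = 99
Sutton-Alder-Juniper-Vale-Pine-Elm-Sutton: 16+20+13+11+9+1 = 70
Sutton-Alder-Juniper-Vale-Elm-Pine-Sutton: 16+20+13+18+9+10 = 86
Sutton-Alder-Juniper-Elm-Pine-Vale-Sutton: 16+20+17+9+11+20 = 93
Sutton-Alder-Juniper-Elm-Vale-Pine-Sutton: 16+20+17+18+11+10 = 92
Sutton-Alder-Pine-Juniper-Vale-Elm-Sutton: 16+6+16+13+18+1 = 70
Sutton-Alder-Pine-Juniper-Elm-Vale-Sutton: 16+6+16+17+18+20 = 93
Sutton-Alder-Pine-Vale-Juniper-Elm-Sutton: 16+6+11+13+17+1 = 64
Sutton-Alder-Pine-Vale-Elm-Juniper-Sutton: 16+6+11+18+17+18 = 86
Sutton-Alder-Pine-Elm-Juniper-Vale-Sutton: 16+6+9+17+13+20 = 81
Sutton-Alder-Pine-Elm-Vale-Juniper-Sutton: 16+6+9+18+13+18 = 80
Sutton-Alder-Vale-Juniper-Pine-Elm-Sutton: 16+10+13+16+9+1 = 65
Sutton-Alder-Vale-Juniper-Elm-Pine-Sutton: 16+10+13+17+9+10 = 75
… (46 more)
Sutton-Juniper-Vale-Alder-Pine-Elm-Sutton: 18+13+10+6+9+1 = 57  ← best
The minimum is 57.
One optimal route: Sutton → Juniper → Vale → Alder → Pine → Elm → Sutton (or its reverse).

Minimum total distance: 57 miles.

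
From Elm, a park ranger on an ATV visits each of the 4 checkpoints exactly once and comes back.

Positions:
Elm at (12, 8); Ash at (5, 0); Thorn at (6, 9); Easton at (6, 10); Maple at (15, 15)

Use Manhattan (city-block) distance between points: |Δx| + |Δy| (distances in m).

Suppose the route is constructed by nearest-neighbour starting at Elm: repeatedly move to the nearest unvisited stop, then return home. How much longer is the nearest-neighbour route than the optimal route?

From Elm: Thorn=7, Easton=8, Maple=10, Ash=15 → choose Thorn (7).
From Thorn: Easton=1, Ash=10, Maple=15 → choose Easton (1).
From Easton: Ash=11, Maple=14 → choose Ash (11).
From Ash: Maple=25 → choose Maple (25).
NN route Elm → Thorn → Easton → Ash → Maple → Elm costs 54.
Optimal: Elm → Ash → Thorn → Easton → Maple → Elm costs 50 (by enumerating all 12 distinct tours).
Excess = 54 − 50 = 4.

The nearest-neighbour route is 4 m longer than optimal.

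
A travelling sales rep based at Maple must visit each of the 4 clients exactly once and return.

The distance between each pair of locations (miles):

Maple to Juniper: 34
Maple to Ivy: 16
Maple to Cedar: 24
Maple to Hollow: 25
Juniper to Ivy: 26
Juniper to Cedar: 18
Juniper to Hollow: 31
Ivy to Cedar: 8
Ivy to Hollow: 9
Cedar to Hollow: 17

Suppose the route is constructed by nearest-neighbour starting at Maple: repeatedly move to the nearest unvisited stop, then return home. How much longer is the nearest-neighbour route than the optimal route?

From Maple: Ivy=16, Cedar=24, Hollow=25, Juniper=34 → choose Ivy (16).
From Ivy: Cedar=8, Hollow=9, Juniper=26 → choose Cedar (8).
From Cedar: Hollow=17, Juniper=18 → choose Hollow (17).
From Hollow: Juniper=31 → choose Juniper (31).
NN route Maple → Ivy → Cedar → Hollow → Juniper → Maple costs 106.
Optimal: Maple → Juniper → Cedar → Ivy → Hollow → Maple costs 94 (by enumerating all 12 distinct tours).
Excess = 106 − 94 = 12.

The nearest-neighbour route is 12 miles longer than optimal.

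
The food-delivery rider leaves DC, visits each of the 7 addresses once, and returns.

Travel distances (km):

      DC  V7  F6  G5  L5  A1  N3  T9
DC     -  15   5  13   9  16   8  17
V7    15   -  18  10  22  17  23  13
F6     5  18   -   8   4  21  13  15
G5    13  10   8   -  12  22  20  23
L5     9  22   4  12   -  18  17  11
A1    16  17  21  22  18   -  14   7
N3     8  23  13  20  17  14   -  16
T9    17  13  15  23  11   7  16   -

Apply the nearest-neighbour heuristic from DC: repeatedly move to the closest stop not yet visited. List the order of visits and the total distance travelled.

DC → [F6:5 / N3:8 / L5:9 / G5:13 / V7:15 / A1:16 / T9:17] → F6 (5)
F6 → [L5:4 / G5:8 / N3:13 / T9:15 / V7:18 / A1:21] → L5 (4)
L5 → [T9:11 / G5:12 / N3:17 / A1:18 / V7:22] → T9 (11)
T9 → [A1:7 / V7:13 / N3:16 / G5:23] → A1 (7)
A1 → [N3:14 / V7:17 / G5:22] → N3 (14)
N3 → [G5:20 / V7:23] → G5 (20)
G5 → [V7:10] → V7 (10)
Return V7→DC: 15.
Total = 5 + 4 + 11 + 7 + 14 + 20 + 10 + 15 = 86.

86 km along DC → F6 → L5 → T9 → A1 → N3 → G5 → V7 → DC.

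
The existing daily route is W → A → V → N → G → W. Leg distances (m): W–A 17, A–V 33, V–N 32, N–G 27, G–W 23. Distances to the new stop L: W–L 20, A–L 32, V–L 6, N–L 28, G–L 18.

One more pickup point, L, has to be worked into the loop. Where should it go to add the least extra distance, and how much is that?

Insertion cost between consecutive stops i–j is d(i,L) + d(L,j) − d(i,j):
  between W and A: 20 + 32 − 17 = 35
  between A and V: 32 + 6 − 33 = 5
  between V and N: 6 + 28 − 32 = 2
  between N and G: 28 + 18 − 27 = 19
  between G and W: 18 + 20 − 23 = 15
Cheapest insertion is between V and N, adding 2.
New total = 132 + 2 = 134.

Adding 2 m by placing L on the V–N leg.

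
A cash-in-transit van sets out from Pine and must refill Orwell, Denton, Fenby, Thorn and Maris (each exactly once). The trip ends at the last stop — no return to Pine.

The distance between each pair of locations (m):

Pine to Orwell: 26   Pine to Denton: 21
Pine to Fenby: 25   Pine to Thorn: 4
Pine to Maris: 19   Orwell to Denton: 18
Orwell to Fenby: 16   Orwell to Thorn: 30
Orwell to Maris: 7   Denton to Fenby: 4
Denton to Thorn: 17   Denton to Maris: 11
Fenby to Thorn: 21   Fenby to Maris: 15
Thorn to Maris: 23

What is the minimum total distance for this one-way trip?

There are 5! = 120 possible orderings.
Pine → Orwell → Denton → Fenby → Thorn → Maris: 26+18+4+21+23 = 92
Pine → Orwell → Denton → Fenby → Maris → Thorn: 26+18+4+15+23 = 86
Pine → Orwell → Denton → Thorn → Fenby → Maris: 26+18+17+21+15 = 97
Pine → Orwell → Denton → Thorn → Maris → Fenby: 26+18+17+23+15 = 99
Pine → Orwell → Denton → Maris → Fenby → Thorn: 26+18+11+15+21 = 91
Pine → Orwell → Denton → Maris → Thorn → Fenby: 26+18+11+23+21 = 99
Pine → Orwell → Fenby → Denton → Thorn → Maris: 26+16+4+17+23 = 86
Pine → Orwell → Fenby → Denton → Maris → Thorn: 26+16+4+11+23 = 80
Pine → Orwell → Fenby → Thorn → Denton → Maris: 26+16+21+17+11 = 91
Pine → Orwell → Fenby → Thorn → Maris → Denton: 26+16+21+23+11 = 97
Pine → Orwell → Fenby → Maris → Denton → Thorn: 26+16+15+11+17 = 85
Pine → Orwell → Fenby → Maris → Thorn → Denton: 26+16+15+23+17 = 97
Pine → Orwell → Thorn → Denton → Fenby → Maris: 26+30+17+4+15 = 92
Pine → Orwell → Thorn → Denton → Maris → Fenby: 26+30+17+11+15 = 99
… (106 more)
Pine → Thorn → Denton → Fenby → Maris → Orwell: 4+17+4+15+7 = 47  ← best
The minimum is 47.
One shortest path: Pine → Thorn → Denton → Fenby → Maris → Orwell.

Minimum one-way distance = 47 m.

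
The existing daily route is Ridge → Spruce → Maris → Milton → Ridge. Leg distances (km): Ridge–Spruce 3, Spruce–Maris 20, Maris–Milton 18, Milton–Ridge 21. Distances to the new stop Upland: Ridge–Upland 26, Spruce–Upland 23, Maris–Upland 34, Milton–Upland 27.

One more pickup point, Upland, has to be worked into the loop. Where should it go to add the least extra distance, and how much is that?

Minimum extra distance: 32 km, inserting Upland between Milton and Ridge.

Insertion cost between consecutive stops i–j is d(i,Upland) + d(Upland,j) − d(i,j):
  between Ridge and Spruce: 26 + 23 − 3 = 46
  between Spruce and Maris: 23 + 34 − 20 = 37
  between Maris and Milton: 34 + 27 − 18 = 43
  between Milton and Ridge: 27 + 26 − 21 = 32
Cheapest insertion is between Milton and Ridge, adding 32.
New total = 62 + 32 = 94.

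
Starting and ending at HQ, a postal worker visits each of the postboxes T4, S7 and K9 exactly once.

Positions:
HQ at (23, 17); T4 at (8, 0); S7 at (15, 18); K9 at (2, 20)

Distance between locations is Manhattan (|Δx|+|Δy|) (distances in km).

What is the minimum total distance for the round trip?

Minimum total distance: 82 km.

There are 3 distinct closed tours to check (reversals are equivalent).
HQ-T4-S7-K9-HQ: 32+25+15+24 = 96
HQ-T4-K9-S7-HQ: 32+26+15+9 = 82
HQ-S7-T4-K9-HQ: 9+25+26+24 = 84
The minimum is 82.
One optimal route: HQ → T4 → K9 → S7 → HQ (or its reverse).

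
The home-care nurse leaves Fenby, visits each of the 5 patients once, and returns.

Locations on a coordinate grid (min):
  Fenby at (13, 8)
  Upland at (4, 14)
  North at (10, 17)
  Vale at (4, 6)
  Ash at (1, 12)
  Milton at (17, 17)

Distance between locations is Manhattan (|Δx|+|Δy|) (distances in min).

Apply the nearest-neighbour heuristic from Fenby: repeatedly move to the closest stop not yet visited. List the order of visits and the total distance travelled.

Fenby → [Vale:11 / North:12 / Milton:13 / Upland:15 / Ash:16] → Vale (11)
Vale → [Upland:8 / Ash:9 / North:17 / Milton:24] → Upland (8)
Upland → [Ash:5 / North:9 / Milton:16] → Ash (5)
Ash → [North:14 / Milton:21] → North (14)
North → [Milton:7] → Milton (7)
Return Milton→Fenby: 13.
Total = 11 + 8 + 5 + 14 + 7 + 13 = 58.

Nearest-neighbour total = 58 min; route Fenby → Vale → Upland → Ash → North → Milton → Fenby.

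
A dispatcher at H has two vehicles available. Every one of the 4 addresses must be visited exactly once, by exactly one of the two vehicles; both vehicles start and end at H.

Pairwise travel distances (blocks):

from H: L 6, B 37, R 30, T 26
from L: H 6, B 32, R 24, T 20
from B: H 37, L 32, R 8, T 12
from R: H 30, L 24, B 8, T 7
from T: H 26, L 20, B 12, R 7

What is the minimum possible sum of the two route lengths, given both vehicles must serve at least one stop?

There are 2^3 − 1 = 7 ways to divide the 4 stops into two non-empty groups. For each, the best each vehicle can do is its own shortest tour through its group:
  {L} + {B, R, T}: 12 + 76 = 88
  {B} + {L, R, T}: 74 + 63 = 137
  {L, B} + {R, T}: 75 + 63 = 138
  {R} + {L, B, T}: 60 + 75 = 135
  {L, R} + {B, T}: 60 + 75 = 135
  {B, R} + {L, T}: 75 + 52 = 127
  … (7 splits in total)
Best: vehicle 1 H → L → H = 12; vehicle 2 H → R → B → T → H = 76; combined 88.

Minimum combined distance: 88 blocks.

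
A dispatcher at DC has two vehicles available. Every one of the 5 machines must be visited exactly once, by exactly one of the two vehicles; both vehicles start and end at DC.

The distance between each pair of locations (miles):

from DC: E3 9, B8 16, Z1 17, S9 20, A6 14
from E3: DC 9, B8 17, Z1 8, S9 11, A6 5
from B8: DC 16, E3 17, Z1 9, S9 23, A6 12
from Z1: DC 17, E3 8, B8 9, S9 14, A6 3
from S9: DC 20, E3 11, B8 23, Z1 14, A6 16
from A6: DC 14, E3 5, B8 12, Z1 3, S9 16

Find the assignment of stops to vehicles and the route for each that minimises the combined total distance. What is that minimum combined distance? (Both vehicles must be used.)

82 miles — the smallest possible combined total.

Try each way of splitting the stops between the two vehicles (each non-empty) and, for each split, find the best tour for each vehicle:
  {E3} + {B8, Z1, S9, A6}: 18 + 64 = 82
  {B8} + {E3, Z1, S9, A6}: 32 + 51 = 83
  {E3, B8} + {Z1, S9, A6}: 42 + 51 = 93
  {Z1} + {E3, B8, S9, A6}: 34 + 64 = 98
  {E3, Z1} + {B8, S9, A6}: 34 + 64 = 98
  {B8, Z1} + {E3, S9, A6}: 42 + 50 = 92
  … (15 splits in total)
Best: vehicle 1 DC → E3 → DC = 18; vehicle 2 DC → B8 → Z1 → A6 → S9 → DC = 64; combined 82.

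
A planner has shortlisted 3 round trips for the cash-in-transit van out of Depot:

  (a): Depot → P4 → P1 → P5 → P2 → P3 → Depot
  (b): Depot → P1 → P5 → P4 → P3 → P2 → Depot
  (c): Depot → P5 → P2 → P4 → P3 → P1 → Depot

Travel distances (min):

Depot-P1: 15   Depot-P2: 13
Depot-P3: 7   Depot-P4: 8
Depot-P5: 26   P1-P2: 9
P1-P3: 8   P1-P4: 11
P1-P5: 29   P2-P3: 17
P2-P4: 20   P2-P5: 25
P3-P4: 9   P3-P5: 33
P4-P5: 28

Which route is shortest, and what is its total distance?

(a): 8 + 11 + 29 + 25 + 17 + 7 = 97
(b): 15 + 29 + 28 + 9 + 17 + 13 = 111
(c): 26 + 25 + 20 + 9 + 8 + 15 = 103

97 min — (a) is the shortest.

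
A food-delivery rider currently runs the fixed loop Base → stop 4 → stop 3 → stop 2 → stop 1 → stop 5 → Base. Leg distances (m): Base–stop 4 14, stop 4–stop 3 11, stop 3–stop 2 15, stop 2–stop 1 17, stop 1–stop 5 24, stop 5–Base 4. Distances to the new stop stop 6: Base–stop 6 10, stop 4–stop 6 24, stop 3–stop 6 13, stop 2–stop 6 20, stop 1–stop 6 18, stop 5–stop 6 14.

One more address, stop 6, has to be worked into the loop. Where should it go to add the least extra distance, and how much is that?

Insertion cost between consecutive stops i–j is d(i,stop 6) + d(stop 6,j) − d(i,j):
  between Base and stop 4: 10 + 24 − 14 = 20
  between stop 4 and stop 3: 24 + 13 − 11 = 26
  between stop 3 and stop 2: 13 + 20 − 15 = 18
  between stop 2 and stop 1: 20 + 18 − 17 = 21
  between stop 1 and stop 5: 18 + 14 − 24 = 8
  between stop 5 and Base: 14 + 10 − 4 = 20
Cheapest insertion is between stop 1 and stop 5, adding 8.
New total = 85 + 8 = 93.

+8 m — insert stop 6 between stop 1 and stop 5.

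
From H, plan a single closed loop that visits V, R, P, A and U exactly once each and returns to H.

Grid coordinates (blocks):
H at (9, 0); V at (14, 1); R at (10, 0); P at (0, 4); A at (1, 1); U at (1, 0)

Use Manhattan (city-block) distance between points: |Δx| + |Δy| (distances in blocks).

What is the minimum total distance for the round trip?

36 blocks — the shortest possible round trip.

H - V - R - P - A - U - H: 6+5+14+4+1+8 = 38
H - V - R - P - U - A - H: 6+5+14+5+1+9 = 40
H - V - R - A - P - U - H: 6+5+10+4+5+8 = 38
H - V - R - A - U - P - H: 6+5+10+1+5+13 = 40
H - V - R - U - P - A - H: 6+5+9+5+4+9 = 38
H - V - R - U - A - P - H: 6+5+9+1+4+13 = 38
H - V - P - R - A - U - H: 6+17+14+10+1+8 = 56
H - V - P - R - U - A - H: 6+17+14+9+1+9 = 56
H - V - P - A - R - U - H: 6+17+4+10+9+8 = 54
H - V - P - A - U - R - H: 6+17+4+1+9+1 = 38
H - V - P - U - R - A - H: 6+17+5+9+10+9 = 56
H - V - P - U - A - R - H: 6+17+5+1+10+1 = 40
H - V - A - R - P - U - H: 6+13+10+14+5+8 = 56
H - V - A - R - U - P - H: 6+13+10+9+5+13 = 56
… (46 more)
H - R - V - P - A - U - H: 1+5+17+4+1+8 = 36  ← best
The minimum is 36.
One optimal route: H → R → V → P → A → U → H (or its reverse).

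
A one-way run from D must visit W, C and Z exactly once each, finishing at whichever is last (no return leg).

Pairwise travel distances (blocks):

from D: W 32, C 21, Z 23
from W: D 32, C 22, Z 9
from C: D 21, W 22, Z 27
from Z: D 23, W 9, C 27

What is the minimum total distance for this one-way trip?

There are 3! = 6 possible orderings.
D→W→C→Z: 32+22+27 = 81
D→W→Z→C: 32+9+27 = 68
D→C→W→Z: 21+22+9 = 52
D→C→Z→W: 21+27+9 = 57
D→Z→W→C: 23+9+22 = 54
D→Z→C→W: 23+27+22 = 72
The minimum is 52.
One shortest path: D → C → W → Z.

Shortest open route: 52 blocks.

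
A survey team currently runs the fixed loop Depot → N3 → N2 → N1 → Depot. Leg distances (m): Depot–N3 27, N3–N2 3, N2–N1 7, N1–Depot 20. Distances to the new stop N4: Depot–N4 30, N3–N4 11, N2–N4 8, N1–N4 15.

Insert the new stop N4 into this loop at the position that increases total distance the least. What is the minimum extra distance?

Insertion cost between consecutive stops i–j is d(i,N4) + d(N4,j) − d(i,j):
  between Depot and N3: 30 + 11 − 27 = 14
  between N3 and N2: 11 + 8 − 3 = 16
  between N2 and N1: 8 + 15 − 7 = 16
  between N1 and Depot: 15 + 30 − 20 = 25
Cheapest insertion is between Depot and N3, adding 14.
New total = 57 + 14 = 71.

Adding 14 m by placing N4 on the Depot–N3 leg.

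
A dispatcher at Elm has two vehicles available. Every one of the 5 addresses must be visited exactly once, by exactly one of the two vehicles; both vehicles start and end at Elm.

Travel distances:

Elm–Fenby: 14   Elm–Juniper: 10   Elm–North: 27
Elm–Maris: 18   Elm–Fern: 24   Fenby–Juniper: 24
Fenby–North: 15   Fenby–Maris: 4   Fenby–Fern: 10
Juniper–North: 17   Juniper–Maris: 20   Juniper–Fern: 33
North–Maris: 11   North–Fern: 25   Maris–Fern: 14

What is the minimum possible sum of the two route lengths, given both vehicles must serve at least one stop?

Minimum combined distance: 96.

Try each way of splitting the stops between the two vehicles (each non-empty) and, for each split, find the best tour for each vehicle:
  {Fenby} + {Juniper, North, Maris, Fern}: 28 + 76 = 104
  {Juniper} + {Fenby, North, Maris, Fern}: 20 + 76 = 96
  {Fenby, Juniper} + {North, Maris, Fern}: 48 + 76 = 124
  {North} + {Fenby, Juniper, Maris, Fern}: 54 + 68 = 122
  {Fenby, North} + {Juniper, Maris, Fern}: 56 + 68 = 124
  {Juniper, North} + {Fenby, Maris, Fern}: 54 + 56 = 110
  … (15 splits in total)
Best: vehicle 1 Elm → Juniper → Elm = 20; vehicle 2 Elm → Fenby → Fern → Maris → North → Elm = 76; combined 96.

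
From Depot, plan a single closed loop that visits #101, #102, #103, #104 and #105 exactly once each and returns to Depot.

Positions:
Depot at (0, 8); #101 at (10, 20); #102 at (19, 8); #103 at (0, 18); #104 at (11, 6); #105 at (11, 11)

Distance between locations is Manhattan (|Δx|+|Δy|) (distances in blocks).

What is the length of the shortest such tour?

66 blocks — the shortest possible round trip.

Depot → #101 → #102 → #103 → #104 → #105 → Depot: 22+21+29+23+5+14 = 114
Depot → #101 → #102 → #103 → #105 → #104 → Depot: 22+21+29+18+5+13 = 108
Depot → #101 → #102 → #104 → #103 → #105 → Depot: 22+21+10+23+18+14 = 108
Depot → #101 → #102 → #104 → #105 → #103 → Depot: 22+21+10+5+18+10 = 86
Depot → #101 → #102 → #105 → #103 → #104 → Depot: 22+21+11+18+23+13 = 108
Depot → #101 → #102 → #105 → #104 → #103 → Depot: 22+21+11+5+23+10 = 92
Depot → #101 → #103 → #102 → #104 → #105 → Depot: 22+12+29+10+5+14 = 92
Depot → #101 → #103 → #102 → #105 → #104 → Depot: 22+12+29+11+5+13 = 92
Depot → #101 → #103 → #104 → #102 → #105 → Depot: 22+12+23+10+11+14 = 92
Depot → #101 → #103 → #104 → #105 → #102 → Depot: 22+12+23+5+11+19 = 92
Depot → #101 → #103 → #105 → #102 → #104 → Depot: 22+12+18+11+10+13 = 86
Depot → #101 → #103 → #105 → #104 → #102 → Depot: 22+12+18+5+10+19 = 86
Depot → #101 → #104 → #102 → #103 → #105 → Depot: 22+15+10+29+18+14 = 108
Depot → #101 → #104 → #102 → #105 → #103 → Depot: 22+15+10+11+18+10 = 86
… (46 more)
Depot → #102 → #104 → #105 → #101 → #103 → Depot: 19+10+5+10+12+10 = 66  ← best
The minimum is 66.
One optimal route: Depot → #102 → #104 → #105 → #101 → #103 → Depot (or its reverse).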